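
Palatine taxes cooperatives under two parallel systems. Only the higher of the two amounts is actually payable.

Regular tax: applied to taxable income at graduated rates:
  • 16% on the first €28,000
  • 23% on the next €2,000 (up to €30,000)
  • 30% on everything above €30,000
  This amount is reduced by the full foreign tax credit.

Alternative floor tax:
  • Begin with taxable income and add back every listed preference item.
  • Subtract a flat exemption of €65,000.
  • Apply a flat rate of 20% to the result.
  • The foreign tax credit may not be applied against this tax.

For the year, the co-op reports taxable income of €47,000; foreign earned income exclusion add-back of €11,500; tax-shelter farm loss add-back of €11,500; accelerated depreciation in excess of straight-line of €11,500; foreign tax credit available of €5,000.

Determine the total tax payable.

€5,040

Alternative floor tax:
  Adjusted income: €47,000 + €11,500 + €11,500 + €11,500 = €81,500
  Less exemption €65,000 → base €16,500
  €16,500 × 20% = €3,300

Regular tax:
  €28,000 × 16% = €4,480
  €2,000 × 23% = €460
  €17,000 × 30% = €5,100
  → €10,040
  Less foreign tax credit €5,000 → €5,040

€5,040 > €3,300, so the regular tax governs.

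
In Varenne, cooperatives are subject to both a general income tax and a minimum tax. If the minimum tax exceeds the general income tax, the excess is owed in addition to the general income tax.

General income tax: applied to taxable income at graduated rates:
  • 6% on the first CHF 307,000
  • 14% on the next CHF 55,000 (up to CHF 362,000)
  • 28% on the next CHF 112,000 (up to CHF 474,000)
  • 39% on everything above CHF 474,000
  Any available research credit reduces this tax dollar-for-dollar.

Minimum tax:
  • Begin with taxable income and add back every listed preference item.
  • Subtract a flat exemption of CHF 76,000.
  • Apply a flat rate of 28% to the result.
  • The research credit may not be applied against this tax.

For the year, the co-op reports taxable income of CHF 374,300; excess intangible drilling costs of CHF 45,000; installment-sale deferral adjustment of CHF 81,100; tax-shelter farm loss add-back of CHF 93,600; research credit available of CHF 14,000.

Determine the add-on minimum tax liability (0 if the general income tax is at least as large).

Minimum tax:
  Adjusted income: CHF 374,300 + CHF 45,000 + CHF 81,100 + CHF 93,600 = CHF 594,000
  Less exemption CHF 76,000 → base CHF 518,000
  CHF 518,000 × 28% = CHF 145,040

General income tax:
  CHF 307,000 × 6% = CHF 18,420
  CHF 55,000 × 14% = CHF 7,700
  CHF 12,300 × 28% = CHF 3,444
  → CHF 29,564
  Less research credit CHF 14,000 → CHF 15,564

Excess of minimum tax over general income tax: CHF 145,040 − CHF 15,564 = CHF 129,476.

CHF 129,476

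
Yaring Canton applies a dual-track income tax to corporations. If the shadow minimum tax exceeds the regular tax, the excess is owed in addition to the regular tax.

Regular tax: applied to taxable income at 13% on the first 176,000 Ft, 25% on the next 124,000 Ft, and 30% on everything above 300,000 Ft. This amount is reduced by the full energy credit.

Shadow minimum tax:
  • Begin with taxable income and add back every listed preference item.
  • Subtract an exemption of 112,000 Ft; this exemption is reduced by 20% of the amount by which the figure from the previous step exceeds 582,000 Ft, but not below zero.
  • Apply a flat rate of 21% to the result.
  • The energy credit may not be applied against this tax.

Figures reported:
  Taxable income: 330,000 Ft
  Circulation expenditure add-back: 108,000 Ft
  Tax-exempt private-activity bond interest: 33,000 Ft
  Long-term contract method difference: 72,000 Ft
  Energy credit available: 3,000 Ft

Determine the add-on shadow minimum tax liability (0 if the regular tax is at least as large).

30,630 Ft

Shadow minimum tax:
  Adjusted income: 330,000 Ft + 108,000 Ft + 33,000 Ft + 72,000 Ft = 543,000 Ft
  Exemption: 543,000 Ft ≤ 582,000 Ft, so full 112,000 Ft applies
  Base: 543,000 Ft − 112,000 Ft = 431,000 Ft
  431,000 Ft × 21% = 90,510 Ft

Regular tax:
  176,000 Ft × 13% = 22,880 Ft
  124,000 Ft × 25% = 31,000 Ft
  30,000 Ft × 30% = 9,000 Ft
  → 62,880 Ft
  Less energy credit 3,000 Ft → 59,880 Ft

Excess of shadow minimum tax over regular tax: 90,510 Ft − 59,880 Ft = 30,630 Ft.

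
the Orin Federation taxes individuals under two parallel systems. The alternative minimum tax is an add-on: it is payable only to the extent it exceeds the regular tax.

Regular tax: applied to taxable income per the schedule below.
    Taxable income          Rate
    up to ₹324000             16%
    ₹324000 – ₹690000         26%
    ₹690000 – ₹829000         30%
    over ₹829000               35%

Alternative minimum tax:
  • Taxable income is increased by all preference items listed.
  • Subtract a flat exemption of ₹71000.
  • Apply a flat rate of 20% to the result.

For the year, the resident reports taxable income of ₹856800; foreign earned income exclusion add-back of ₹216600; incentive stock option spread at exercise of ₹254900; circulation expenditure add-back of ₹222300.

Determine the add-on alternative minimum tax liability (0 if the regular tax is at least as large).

₹97490

Regular tax:
  ₹324000 × 16% = ₹51840
  ₹366000 × 26% = ₹95160
  ₹139000 × 30% = ₹41700
  ₹27800 × 35% = ₹9730
  → ₹198430

Alternative minimum tax:
  Adjusted income: ₹856800 + ₹216600 + ₹254900 + ₹222300 = ₹1550600
  Less exemption ₹71000 → base ₹1479600
  ₹1479600 × 20% = ₹295920

Excess of alternative minimum tax over regular tax: ₹295920 − ₹198430 = ₹97490.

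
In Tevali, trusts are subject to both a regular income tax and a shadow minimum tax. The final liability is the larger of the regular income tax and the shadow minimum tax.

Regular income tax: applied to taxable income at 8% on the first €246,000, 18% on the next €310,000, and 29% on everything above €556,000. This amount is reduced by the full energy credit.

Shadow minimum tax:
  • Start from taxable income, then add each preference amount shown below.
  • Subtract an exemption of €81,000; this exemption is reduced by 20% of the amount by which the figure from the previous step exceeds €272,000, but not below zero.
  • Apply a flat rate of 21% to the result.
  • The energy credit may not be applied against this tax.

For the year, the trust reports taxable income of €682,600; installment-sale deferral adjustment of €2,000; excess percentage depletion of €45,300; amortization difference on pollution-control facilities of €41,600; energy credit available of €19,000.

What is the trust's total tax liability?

Shadow minimum tax:
  Adjusted income: €682,600 + €2,000 + €45,300 + €41,600 = €771,500
  Exemption: 20% × (€771,500 − €272,000) = €99,900 ≥ €81,000, so the exemption is fully phased out
  Base: €771,500 − €0 = €771,500
  €771,500 × 21% = €162,015

Regular income tax:
  €246,000 × 8% = €19,680
  €310,000 × 18% = €55,800
  €126,600 × 29% = €36,714
  → €112,194
  Less energy credit €19,000 → €93,194

€162,015 > €93,194, so the shadow minimum tax is the binding amount.

€162,015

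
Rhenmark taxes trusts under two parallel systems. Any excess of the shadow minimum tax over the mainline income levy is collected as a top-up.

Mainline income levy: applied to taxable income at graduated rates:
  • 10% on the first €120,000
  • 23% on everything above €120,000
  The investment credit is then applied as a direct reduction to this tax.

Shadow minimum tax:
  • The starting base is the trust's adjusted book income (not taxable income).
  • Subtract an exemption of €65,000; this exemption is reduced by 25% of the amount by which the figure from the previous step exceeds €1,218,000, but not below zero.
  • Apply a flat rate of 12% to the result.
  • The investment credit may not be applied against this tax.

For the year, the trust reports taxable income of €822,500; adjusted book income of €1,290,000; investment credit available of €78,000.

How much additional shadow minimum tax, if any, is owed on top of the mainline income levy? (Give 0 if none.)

€53,585

Shadow minimum tax:
  Base (adjusted book income): €1,290,000
  Exemption: €65,000 − 25% × (€1,290,000 − €1,218,000) = €65,000 − €18,000 = €47,000
  Base: €1,290,000 − €47,000 = €1,243,000
  €1,243,000 × 12% = €149,160

Mainline income levy:
  €120,000 × 10% = €12,000
  €702,500 × 23% = €161,575
  → €173,575
  Less investment credit €78,000 → €95,575

Excess of shadow minimum tax over mainline income levy: €149,160 − €95,575 = €53,585.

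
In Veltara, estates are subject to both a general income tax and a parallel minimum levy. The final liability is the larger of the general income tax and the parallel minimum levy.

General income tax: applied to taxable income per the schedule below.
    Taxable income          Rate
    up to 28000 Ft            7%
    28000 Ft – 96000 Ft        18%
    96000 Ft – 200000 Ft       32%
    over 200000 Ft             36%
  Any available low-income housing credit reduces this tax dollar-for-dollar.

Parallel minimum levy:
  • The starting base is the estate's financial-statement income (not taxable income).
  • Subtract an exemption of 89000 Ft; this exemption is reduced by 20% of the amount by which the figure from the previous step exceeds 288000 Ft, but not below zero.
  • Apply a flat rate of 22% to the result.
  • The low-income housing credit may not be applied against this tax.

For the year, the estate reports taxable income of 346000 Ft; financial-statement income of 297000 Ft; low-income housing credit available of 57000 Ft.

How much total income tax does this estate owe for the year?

General income tax:
  28000 Ft × 7% = 1960 Ft
  68000 Ft × 18% = 12240 Ft
  104000 Ft × 32% = 33280 Ft
  146000 Ft × 36% = 52560 Ft
  → 100040 Ft
  Less low-income housing credit 57000 Ft → 43040 Ft

Parallel minimum levy:
  Base (financial-statement income): 297000 Ft
  Exemption: 89000 Ft − 20% × (297000 Ft − 288000 Ft) = 89000 Ft − 1800 Ft = 87200 Ft
  Base: 297000 Ft − 87200 Ft = 209800 Ft
  209800 Ft × 22% = 46156 Ft

46156 Ft > 43040 Ft, so the parallel minimum levy is the binding amount.

46156 Ft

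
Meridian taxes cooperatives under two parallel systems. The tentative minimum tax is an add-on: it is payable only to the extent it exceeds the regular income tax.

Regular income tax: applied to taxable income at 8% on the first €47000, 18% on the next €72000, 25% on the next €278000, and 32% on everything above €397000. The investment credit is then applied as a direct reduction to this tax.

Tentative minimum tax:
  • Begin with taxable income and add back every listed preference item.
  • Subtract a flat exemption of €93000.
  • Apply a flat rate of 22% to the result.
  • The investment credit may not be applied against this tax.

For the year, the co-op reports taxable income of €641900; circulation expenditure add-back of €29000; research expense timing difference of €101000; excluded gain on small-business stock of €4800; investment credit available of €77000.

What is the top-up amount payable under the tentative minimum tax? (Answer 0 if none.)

€62826

Tentative minimum tax:
  Adjusted income: €641900 + €29000 + €101000 + €4800 = €776700
  Less exemption €93000 → base €683700
  €683700 × 22% = €150414

Regular income tax:
  €47000 × 8% = €3760
  €72000 × 18% = €12960
  €278000 × 25% = €69500
  €244900 × 32% = €78368
  → €164588
  Less investment credit €77000 → €87588

Excess of tentative minimum tax over regular income tax: €150414 − €87588 = €62826.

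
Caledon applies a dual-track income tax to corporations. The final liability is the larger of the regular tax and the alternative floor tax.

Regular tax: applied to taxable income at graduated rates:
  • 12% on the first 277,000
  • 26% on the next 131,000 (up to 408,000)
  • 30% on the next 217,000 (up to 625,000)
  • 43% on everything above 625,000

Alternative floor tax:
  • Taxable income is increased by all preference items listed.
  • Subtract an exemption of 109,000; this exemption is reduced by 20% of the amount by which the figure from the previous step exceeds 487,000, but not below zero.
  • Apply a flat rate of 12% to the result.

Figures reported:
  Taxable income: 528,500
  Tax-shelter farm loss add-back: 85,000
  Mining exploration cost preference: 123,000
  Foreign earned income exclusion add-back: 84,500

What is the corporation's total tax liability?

103,450

Regular tax:
  277,000 × 12% = 33,240
  131,000 × 26% = 34,060
  120,500 × 30% = 36,150
  → 103,450

Alternative floor tax:
  Adjusted income: 528,500 + 85,000 + 123,000 + 84,500 = 821,000
  Exemption: 109,000 − 20% × (821,000 − 487,000) = 109,000 − 66,800 = 42,200
  Base: 821,000 − 42,200 = 778,800
  778,800 × 12% = 93,456

103,450 > 93,456, so the regular tax governs.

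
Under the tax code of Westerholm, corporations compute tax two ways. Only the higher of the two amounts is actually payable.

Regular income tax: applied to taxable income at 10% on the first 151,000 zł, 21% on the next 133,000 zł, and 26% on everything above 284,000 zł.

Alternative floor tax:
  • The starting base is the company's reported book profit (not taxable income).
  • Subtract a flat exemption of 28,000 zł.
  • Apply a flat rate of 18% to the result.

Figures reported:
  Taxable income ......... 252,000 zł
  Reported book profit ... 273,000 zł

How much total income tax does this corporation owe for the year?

44,100 zł

Regular income tax:
  151,000 zł × 10% = 15,100 zł
  101,000 zł × 21% = 21,210 zł
  → 36,310 zł

Alternative floor tax:
  Base (reported book profit): 273,000 zł
  Less exemption 28,000 zł → base 245,000 zł
  245,000 zł × 18% = 44,100 zł

44,100 zł > 36,310 zł, so the alternative floor tax is the binding amount.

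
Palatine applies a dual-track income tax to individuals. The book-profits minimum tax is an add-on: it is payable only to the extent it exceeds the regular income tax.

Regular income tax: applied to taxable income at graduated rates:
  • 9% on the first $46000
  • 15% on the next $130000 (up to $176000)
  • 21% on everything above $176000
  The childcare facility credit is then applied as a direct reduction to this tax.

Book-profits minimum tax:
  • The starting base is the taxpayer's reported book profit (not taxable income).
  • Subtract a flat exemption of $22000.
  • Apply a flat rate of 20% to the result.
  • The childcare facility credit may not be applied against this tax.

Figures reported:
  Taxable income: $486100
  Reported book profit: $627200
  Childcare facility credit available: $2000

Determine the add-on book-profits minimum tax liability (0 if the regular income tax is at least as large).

$34279

Regular income tax:
  $46000 × 9% = $4140
  $130000 × 15% = $19500
  $310100 × 21% = $65121
  → $88761
  Less childcare facility credit $2000 → $86761

Book-profits minimum tax:
  Base (reported book profit): $627200
  Less exemption $22000 → base $605200
  $605200 × 20% = $121040

Excess of book-profits minimum tax over regular income tax: $121040 − $86761 = $34279.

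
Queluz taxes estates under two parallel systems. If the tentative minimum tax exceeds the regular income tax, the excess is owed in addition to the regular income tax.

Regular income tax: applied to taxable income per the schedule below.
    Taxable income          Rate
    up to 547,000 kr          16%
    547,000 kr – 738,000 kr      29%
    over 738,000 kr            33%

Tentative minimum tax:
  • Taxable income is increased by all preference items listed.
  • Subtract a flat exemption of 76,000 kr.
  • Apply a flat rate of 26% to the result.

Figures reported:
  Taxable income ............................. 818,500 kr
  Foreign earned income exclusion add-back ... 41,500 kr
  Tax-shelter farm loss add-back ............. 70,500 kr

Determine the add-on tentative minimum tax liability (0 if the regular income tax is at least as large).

Tentative minimum tax:
  Adjusted income: 818,500 kr + 41,500 kr + 70,500 kr = 930,500 kr
  Less exemption 76,000 kr → base 854,500 kr
  854,500 kr × 26% = 222,170 kr

Regular income tax:
  547,000 kr × 16% = 87,520 kr
  191,000 kr × 29% = 55,390 kr
  80,500 kr × 33% = 26,565 kr
  → 169,475 kr

Excess of tentative minimum tax over regular income tax: 222,170 kr − 169,475 kr = 52,695 kr.

52,695 kr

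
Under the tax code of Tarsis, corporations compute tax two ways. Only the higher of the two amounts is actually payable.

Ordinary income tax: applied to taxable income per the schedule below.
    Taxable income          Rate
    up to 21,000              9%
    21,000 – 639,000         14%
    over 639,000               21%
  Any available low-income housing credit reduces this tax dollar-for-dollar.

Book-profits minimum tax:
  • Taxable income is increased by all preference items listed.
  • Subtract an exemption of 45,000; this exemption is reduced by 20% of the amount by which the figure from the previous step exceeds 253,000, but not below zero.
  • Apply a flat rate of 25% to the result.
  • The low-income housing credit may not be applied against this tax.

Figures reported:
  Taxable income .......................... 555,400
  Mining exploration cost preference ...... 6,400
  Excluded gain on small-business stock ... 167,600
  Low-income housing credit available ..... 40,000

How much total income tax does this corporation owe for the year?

182,350

Book-profits minimum tax:
  Adjusted income: 555,400 + 6,400 + 167,600 = 729,400
  Exemption: 20% × (729,400 − 253,000) = 95,280 ≥ 45,000, so the exemption is fully phased out
  Base: 729,400 − 0 = 729,400
  729,400 × 25% = 182,350

Ordinary income tax:
  21,000 × 9% = 1,890
  534,400 × 14% = 74,816
  → 76,706
  Less low-income housing credit 40,000 → 36,706

182,350 > 36,706, so the book-profits minimum tax is the binding amount.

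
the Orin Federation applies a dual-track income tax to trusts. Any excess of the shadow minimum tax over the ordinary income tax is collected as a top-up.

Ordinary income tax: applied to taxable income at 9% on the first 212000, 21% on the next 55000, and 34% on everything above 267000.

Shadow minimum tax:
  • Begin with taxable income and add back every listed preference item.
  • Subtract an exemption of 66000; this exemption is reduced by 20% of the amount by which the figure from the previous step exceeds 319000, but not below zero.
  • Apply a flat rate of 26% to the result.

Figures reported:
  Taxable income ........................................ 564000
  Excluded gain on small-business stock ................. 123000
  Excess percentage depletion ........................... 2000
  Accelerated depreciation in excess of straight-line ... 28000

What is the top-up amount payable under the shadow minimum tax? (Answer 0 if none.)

Shadow minimum tax:
  Adjusted income: 564000 + 123000 + 2000 + 28000 = 717000
  Exemption: 20% × (717000 − 319000) = 79600 ≥ 66000, so the exemption is fully phased out
  Base: 717000 − 0 = 717000
  717000 × 26% = 186420

Ordinary income tax:
  212000 × 9% = 19080
  55000 × 21% = 11550
  297000 × 34% = 100980
  → 131610

Excess of shadow minimum tax over ordinary income tax: 186420 − 131610 = 54810.

54810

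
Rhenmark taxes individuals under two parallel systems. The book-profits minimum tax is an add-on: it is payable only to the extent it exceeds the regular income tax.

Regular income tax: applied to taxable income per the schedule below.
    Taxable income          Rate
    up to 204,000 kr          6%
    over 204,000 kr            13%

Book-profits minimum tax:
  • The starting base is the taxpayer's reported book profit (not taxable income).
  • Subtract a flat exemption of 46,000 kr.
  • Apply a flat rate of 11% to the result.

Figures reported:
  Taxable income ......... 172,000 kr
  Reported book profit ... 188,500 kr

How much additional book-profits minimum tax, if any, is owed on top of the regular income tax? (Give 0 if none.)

5,355 kr

Book-profits minimum tax:
  Base (reported book profit): 188,500 kr
  Less exemption 46,000 kr → base 142,500 kr
  142,500 kr × 11% = 15,675 kr

Regular income tax:
  172,000 kr × 6% = 10,320 kr

Excess of book-profits minimum tax over regular income tax: 15,675 kr − 10,320 kr = 5,355 kr.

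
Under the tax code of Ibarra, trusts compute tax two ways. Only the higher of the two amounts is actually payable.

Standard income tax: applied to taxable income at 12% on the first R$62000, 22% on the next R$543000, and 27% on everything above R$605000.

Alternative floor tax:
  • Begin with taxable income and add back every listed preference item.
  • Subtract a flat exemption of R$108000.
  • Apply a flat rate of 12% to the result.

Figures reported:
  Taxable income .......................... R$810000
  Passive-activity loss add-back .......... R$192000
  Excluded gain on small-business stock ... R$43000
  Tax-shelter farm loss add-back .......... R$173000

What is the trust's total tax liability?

R$182250

Alternative floor tax:
  Adjusted income: R$810000 + R$192000 + R$43000 + R$173000 = R$1218000
  Less exemption R$108000 → base R$1110000
  R$1110000 × 12% = R$133200

Standard income tax:
  R$62000 × 12% = R$7440
  R$543000 × 22% = R$119460
  R$205000 × 27% = R$55350
  → R$182250

R$182250 > R$133200, so the standard income tax governs.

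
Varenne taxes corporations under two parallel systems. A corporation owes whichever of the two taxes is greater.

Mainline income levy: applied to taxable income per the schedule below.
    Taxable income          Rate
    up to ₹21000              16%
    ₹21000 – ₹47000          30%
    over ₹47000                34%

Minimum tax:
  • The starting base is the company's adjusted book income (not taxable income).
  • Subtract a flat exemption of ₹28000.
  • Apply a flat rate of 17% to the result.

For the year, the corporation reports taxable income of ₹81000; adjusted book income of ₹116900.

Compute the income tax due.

Minimum tax:
  Base (adjusted book income): ₹116900
  Less exemption ₹28000 → base ₹88900
  ₹88900 × 17% = ₹15113

Mainline income levy:
  ₹21000 × 16% = ₹3360
  ₹26000 × 30% = ₹7800
  ₹34000 × 34% = ₹11560
  → ₹22720

₹22720 > ₹15113, so the mainline income levy governs.

₹22720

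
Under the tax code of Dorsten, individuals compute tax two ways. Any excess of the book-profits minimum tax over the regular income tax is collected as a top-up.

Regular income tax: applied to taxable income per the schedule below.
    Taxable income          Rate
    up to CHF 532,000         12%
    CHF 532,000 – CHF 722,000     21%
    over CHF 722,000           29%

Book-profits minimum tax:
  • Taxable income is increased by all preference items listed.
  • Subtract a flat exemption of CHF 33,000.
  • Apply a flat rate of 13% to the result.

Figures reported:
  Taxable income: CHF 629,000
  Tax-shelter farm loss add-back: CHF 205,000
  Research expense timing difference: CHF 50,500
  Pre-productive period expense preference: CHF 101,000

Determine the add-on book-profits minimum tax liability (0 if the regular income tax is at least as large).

Book-profits minimum tax:
  Adjusted income: CHF 629,000 + CHF 205,000 + CHF 50,500 + CHF 101,000 = CHF 985,500
  Less exemption CHF 33,000 → base CHF 952,500
  CHF 952,500 × 13% = CHF 123,825

Regular income tax:
  CHF 532,000 × 12% = CHF 63,840
  CHF 97,000 × 21% = CHF 20,370
  → CHF 84,210

Excess of book-profits minimum tax over regular income tax: CHF 123,825 − CHF 84,210 = CHF 39,615.

CHF 39,615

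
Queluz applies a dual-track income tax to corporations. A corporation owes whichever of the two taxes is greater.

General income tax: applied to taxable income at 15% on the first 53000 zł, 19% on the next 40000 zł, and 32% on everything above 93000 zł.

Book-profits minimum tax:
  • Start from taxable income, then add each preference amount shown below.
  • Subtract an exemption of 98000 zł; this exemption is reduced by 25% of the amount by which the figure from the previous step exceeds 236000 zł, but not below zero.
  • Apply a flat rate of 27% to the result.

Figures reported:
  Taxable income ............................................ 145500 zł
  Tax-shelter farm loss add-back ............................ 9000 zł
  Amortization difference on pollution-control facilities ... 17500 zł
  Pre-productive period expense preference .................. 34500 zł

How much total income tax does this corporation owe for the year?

32350 zł

General income tax:
  53000 zł × 15% = 7950 zł
  40000 zł × 19% = 7600 zł
  52500 zł × 32% = 16800 zł
  → 32350 zł

Book-profits minimum tax:
  Adjusted income: 145500 zł + 9000 zł + 17500 zł + 34500 zł = 206500 zł
  Exemption: 206500 zł ≤ 236000 zł, so full 98000 zł applies
  Base: 206500 zł − 98000 zł = 108500 zł
  108500 zł × 27% = 29295 zł

32350 zł > 29295 zł, so the general income tax governs.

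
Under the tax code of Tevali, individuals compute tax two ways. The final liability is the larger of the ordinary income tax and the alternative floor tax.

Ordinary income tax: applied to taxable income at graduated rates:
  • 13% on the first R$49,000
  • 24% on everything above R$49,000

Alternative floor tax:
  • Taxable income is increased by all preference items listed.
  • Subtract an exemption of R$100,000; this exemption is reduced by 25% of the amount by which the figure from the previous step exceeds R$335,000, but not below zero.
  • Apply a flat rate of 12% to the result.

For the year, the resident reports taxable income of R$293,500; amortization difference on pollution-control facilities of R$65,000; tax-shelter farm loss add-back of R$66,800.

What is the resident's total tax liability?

R$65,050

Alternative floor tax:
  Adjusted income: R$293,500 + R$65,000 + R$66,800 = R$425,300
  Exemption: R$100,000 − 25% × (R$425,300 − R$335,000) = R$100,000 − R$22,575 = R$77,425
  Base: R$425,300 − R$77,425 = R$347,875
  R$347,875 × 12% = R$41,745

Ordinary income tax:
  R$49,000 × 13% = R$6,370
  R$244,500 × 24% = R$58,680
  → R$65,050

R$65,050 > R$41,745, so the ordinary income tax governs.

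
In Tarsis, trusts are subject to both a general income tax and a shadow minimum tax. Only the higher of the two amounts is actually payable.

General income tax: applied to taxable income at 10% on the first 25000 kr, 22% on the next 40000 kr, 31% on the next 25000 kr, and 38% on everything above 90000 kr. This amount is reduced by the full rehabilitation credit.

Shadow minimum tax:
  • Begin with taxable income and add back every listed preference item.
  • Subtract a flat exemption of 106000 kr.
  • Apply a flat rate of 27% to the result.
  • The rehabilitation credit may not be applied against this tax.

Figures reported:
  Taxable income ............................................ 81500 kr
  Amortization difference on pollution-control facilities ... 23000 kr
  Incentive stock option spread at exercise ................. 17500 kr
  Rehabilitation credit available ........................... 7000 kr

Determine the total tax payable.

Shadow minimum tax:
  Adjusted income: 81500 kr + 23000 kr + 17500 kr = 122000 kr
  Less exemption 106000 kr → base 16000 kr
  16000 kr × 27% = 4320 kr

General income tax:
  25000 kr × 10% = 2500 kr
  40000 kr × 22% = 8800 kr
  16500 kr × 31% = 5115 kr
  → 16415 kr
  Less rehabilitation credit 7000 kr → 9415 kr

9415 kr > 4320 kr, so the general income tax governs.

9415 kr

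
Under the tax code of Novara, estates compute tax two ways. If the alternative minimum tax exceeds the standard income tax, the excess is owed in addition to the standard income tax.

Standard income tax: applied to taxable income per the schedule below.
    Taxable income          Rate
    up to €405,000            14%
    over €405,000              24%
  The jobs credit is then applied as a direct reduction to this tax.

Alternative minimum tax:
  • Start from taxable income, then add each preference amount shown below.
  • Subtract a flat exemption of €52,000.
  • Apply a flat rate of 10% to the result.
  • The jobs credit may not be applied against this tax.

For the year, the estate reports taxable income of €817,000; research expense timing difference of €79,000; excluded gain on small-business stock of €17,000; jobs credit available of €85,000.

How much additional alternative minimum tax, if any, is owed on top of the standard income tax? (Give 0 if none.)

Alternative minimum tax:
  Adjusted income: €817,000 + €79,000 + €17,000 = €913,000
  Less exemption €52,000 → base €861,000
  €861,000 × 10% = €86,100

Standard income tax:
  €405,000 × 14% = €56,700
  €412,000 × 24% = €98,880
  → €155,580
  Less jobs credit €85,000 → €70,580

Excess of alternative minimum tax over standard income tax: €86,100 − €70,580 = €15,520.

€15,520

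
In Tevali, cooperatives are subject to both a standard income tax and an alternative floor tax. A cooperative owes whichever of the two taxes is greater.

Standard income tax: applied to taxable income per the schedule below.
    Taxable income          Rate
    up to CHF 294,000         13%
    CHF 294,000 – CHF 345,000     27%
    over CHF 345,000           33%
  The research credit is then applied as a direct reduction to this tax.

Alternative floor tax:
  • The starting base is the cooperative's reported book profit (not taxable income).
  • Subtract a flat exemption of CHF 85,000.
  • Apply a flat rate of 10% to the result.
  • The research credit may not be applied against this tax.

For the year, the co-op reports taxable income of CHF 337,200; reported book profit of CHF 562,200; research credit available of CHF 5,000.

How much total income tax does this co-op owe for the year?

CHF 47,720

Alternative floor tax:
  Base (reported book profit): CHF 562,200
  Less exemption CHF 85,000 → base CHF 477,200
  CHF 477,200 × 10% = CHF 47,720

Standard income tax:
  CHF 294,000 × 13% = CHF 38,220
  CHF 43,200 × 27% = CHF 11,664
  → CHF 49,884
  Less research credit CHF 5,000 → CHF 44,884

CHF 47,720 > CHF 44,884, so the alternative floor tax is the binding amount.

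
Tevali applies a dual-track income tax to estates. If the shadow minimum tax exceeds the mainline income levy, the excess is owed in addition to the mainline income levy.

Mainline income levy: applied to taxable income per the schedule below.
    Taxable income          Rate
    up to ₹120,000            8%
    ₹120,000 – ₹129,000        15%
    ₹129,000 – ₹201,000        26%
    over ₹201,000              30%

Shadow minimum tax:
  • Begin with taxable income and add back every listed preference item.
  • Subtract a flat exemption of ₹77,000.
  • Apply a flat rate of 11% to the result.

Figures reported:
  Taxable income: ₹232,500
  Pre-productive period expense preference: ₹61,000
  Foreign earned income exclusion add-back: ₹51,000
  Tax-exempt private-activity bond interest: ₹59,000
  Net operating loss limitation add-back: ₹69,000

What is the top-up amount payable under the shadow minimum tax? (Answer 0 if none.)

Mainline income levy:
  ₹120,000 × 8% = ₹9,600
  ₹9,000 × 15% = ₹1,350
  ₹72,000 × 26% = ₹18,720
  ₹31,500 × 30% = ₹9,450
  → ₹39,120

Shadow minimum tax:
  Adjusted income: ₹232,500 + ₹61,000 + ₹51,000 + ₹59,000 + ₹69,000 = ₹472,500
  Less exemption ₹77,000 → base ₹395,500
  ₹395,500 × 11% = ₹43,505

Excess of shadow minimum tax over mainline income levy: ₹43,505 − ₹39,120 = ₹4,385.

₹4,385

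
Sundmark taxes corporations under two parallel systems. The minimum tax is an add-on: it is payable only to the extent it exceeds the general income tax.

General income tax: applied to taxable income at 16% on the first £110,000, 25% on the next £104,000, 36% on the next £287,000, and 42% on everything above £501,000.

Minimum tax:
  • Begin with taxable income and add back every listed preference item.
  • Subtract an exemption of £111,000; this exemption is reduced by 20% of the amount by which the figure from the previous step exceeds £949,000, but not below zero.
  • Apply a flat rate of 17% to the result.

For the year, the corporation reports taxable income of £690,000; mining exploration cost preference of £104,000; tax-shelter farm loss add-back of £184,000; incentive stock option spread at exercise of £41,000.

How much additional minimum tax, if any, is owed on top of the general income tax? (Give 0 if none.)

£0

General income tax:
  £110,000 × 16% = £17,600
  £104,000 × 25% = £26,000
  £287,000 × 36% = £103,320
  £189,000 × 42% = £79,380
  → £226,300

Minimum tax:
  Adjusted income: £690,000 + £104,000 + £184,000 + £41,000 = £1,019,000
  Exemption: £111,000 − 20% × (£1,019,000 − £949,000) = £111,000 − £14,000 = £97,000
  Base: £1,019,000 − £97,000 = £922,000
  £922,000 × 17% = £156,740

£156,740 ≤ £226,300, so no add-on is due.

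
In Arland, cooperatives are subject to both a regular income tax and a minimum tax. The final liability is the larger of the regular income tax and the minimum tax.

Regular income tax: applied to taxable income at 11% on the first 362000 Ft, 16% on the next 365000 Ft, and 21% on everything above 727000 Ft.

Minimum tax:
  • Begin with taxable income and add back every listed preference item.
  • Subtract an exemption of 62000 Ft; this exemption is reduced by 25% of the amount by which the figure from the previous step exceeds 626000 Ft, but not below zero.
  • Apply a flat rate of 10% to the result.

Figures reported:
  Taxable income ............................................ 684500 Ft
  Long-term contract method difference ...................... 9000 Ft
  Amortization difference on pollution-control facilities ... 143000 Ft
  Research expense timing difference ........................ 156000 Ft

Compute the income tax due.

Regular income tax:
  362000 Ft × 11% = 39820 Ft
  322500 Ft × 16% = 51600 Ft
  → 91420 Ft

Minimum tax:
  Adjusted income: 684500 Ft + 9000 Ft + 143000 Ft + 156000 Ft = 992500 Ft
  Exemption: 25% × (992500 Ft − 626000 Ft) = 91625 Ft ≥ 62000 Ft, so the exemption is fully phased out
  Base: 992500 Ft − 0 Ft = 992500 Ft
  992500 Ft × 10% = 99250 Ft

99250 Ft > 91420 Ft, so the minimum tax is the binding amount.

99250 Ft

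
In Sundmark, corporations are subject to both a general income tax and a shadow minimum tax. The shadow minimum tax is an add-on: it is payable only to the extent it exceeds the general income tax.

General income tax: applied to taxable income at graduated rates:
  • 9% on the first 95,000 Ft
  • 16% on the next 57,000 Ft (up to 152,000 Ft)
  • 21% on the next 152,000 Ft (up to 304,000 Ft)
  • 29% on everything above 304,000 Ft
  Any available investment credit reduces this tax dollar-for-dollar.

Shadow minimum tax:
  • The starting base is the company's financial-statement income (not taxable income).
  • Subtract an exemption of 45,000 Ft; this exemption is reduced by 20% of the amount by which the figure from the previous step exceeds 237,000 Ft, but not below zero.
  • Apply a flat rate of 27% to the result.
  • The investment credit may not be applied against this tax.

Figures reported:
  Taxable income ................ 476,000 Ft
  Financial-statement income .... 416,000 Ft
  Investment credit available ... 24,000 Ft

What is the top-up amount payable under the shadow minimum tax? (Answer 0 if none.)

General income tax:
  95,000 Ft × 9% = 8,550 Ft
  57,000 Ft × 16% = 9,120 Ft
  152,000 Ft × 21% = 31,920 Ft
  172,000 Ft × 29% = 49,880 Ft
  → 99,470 Ft
  Less investment credit 24,000 Ft → 75,470 Ft

Shadow minimum tax:
  Base (financial-statement income): 416,000 Ft
  Exemption: 45,000 Ft − 20% × (416,000 Ft − 237,000 Ft) = 45,000 Ft − 35,800 Ft = 9,200 Ft
  Base: 416,000 Ft − 9,200 Ft = 406,800 Ft
  406,800 Ft × 27% = 109,836 Ft

Excess of shadow minimum tax over general income tax: 109,836 Ft − 75,470 Ft = 34,366 Ft.

34,366 Ft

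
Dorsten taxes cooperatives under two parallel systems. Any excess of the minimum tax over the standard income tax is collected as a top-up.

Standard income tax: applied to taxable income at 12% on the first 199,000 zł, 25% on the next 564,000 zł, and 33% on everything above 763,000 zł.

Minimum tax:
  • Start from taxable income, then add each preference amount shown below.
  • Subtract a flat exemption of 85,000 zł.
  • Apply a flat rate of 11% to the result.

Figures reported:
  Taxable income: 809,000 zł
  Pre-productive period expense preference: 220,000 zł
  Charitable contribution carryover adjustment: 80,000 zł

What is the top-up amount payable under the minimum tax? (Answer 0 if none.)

Standard income tax:
  199,000 zł × 12% = 23,880 zł
  564,000 zł × 25% = 141,000 zł
  46,000 zł × 33% = 15,180 zł
  → 180,060 zł

Minimum tax:
  Adjusted income: 809,000 zł + 220,000 zł + 80,000 zł = 1,109,000 zł
  Less exemption 85,000 zł → base 1,024,000 zł
  1,024,000 zł × 11% = 112,640 zł

112,640 zł ≤ 180,060 zł, so no add-on is due.

0 zł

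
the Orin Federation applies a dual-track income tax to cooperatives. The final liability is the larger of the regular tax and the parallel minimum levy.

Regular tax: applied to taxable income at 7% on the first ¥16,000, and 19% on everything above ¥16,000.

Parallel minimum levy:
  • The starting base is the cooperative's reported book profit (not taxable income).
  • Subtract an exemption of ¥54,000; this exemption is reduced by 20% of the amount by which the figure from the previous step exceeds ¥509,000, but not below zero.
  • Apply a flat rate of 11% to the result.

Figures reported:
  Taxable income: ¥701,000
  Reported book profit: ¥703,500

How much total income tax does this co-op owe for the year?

¥131,270

Regular tax:
  ¥16,000 × 7% = ¥1,120
  ¥685,000 × 19% = ¥130,150
  → ¥131,270

Parallel minimum levy:
  Base (reported book profit): ¥703,500
  Exemption: ¥54,000 − 20% × (¥703,500 − ¥509,000) = ¥54,000 − ¥38,900 = ¥15,100
  Base: ¥703,500 − ¥15,100 = ¥688,400
  ¥688,400 × 11% = ¥75,724

¥131,270 > ¥75,724, so the regular tax governs.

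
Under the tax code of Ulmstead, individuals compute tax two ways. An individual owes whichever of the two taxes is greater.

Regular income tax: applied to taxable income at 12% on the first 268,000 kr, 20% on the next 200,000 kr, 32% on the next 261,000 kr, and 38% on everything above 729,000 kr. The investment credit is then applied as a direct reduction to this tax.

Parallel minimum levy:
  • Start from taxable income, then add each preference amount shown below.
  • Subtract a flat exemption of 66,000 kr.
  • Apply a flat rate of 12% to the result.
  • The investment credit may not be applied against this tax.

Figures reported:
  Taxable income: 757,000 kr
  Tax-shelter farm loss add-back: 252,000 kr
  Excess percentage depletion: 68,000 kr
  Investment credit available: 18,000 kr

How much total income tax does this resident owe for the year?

Parallel minimum levy:
  Adjusted income: 757,000 kr + 252,000 kr + 68,000 kr = 1,077,000 kr
  Less exemption 66,000 kr → base 1,011,000 kr
  1,011,000 kr × 12% = 121,320 kr

Regular income tax:
  268,000 kr × 12% = 32,160 kr
  200,000 kr × 20% = 40,000 kr
  261,000 kr × 32% = 83,520 kr
  28,000 kr × 38% = 10,640 kr
  → 166,320 kr
  Less investment credit 18,000 kr → 148,320 kr

148,320 kr > 121,320 kr, so the regular income tax governs.

148,320 kr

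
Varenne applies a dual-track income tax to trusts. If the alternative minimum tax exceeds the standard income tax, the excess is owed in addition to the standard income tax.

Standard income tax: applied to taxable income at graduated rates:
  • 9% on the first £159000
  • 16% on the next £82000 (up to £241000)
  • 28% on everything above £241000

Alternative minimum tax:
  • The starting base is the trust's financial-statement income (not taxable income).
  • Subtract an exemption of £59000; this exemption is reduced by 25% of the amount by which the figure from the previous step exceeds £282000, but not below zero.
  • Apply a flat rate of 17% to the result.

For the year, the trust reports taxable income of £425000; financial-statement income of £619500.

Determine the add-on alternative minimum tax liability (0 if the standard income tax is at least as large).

Alternative minimum tax:
  Base (financial-statement income): £619500
  Exemption: 25% × (£619500 − £282000) = £84375 ≥ £59000, so the exemption is fully phased out
  Base: £619500 − £0 = £619500
  £619500 × 17% = £105315

Standard income tax:
  £159000 × 9% = £14310
  £82000 × 16% = £13120
  £184000 × 28% = £51520
  → £78950

Excess of alternative minimum tax over standard income tax: £105315 − £78950 = £26365.

£26365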